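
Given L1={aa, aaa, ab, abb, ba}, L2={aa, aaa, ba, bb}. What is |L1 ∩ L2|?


L1 = {aa, aaa, ab, abb, ba}
L2 = {aa, aaa, ba, bb}
Checking each string in L1 against L2:
  'aa': in L2? Yes
  'aaa': in L2? Yes
  'ab': in L2? No
  'abb': in L2? No
  'ba': in L2? Yes
Intersection = {aa, aaa, ba}
|L1 ∩ L2| = 3

3


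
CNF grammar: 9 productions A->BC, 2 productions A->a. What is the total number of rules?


CNF allows two rule forms:
  A -> BC (binary): 9 rules
  A -> a (terminal): 2 rules
Total = 9 + 2 = 11

11


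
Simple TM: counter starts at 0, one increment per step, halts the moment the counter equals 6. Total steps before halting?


Counter starts at 0. Counting sequence:
  Step 1: counter = 1
  Step 2: counter = 2
  Step 3: counter = 3
  Step 4: counter = 4
  Step 5: counter = 5
  Step 6: counter = 6
Counter reached 6 -> halt
Total steps = 6

6


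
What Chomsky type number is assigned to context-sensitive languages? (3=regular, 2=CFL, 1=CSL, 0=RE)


Chomsky hierarchy levels:
  Type 3: Regular (DFA/NFA/regex)
  Type 2: Context-free (PDA)
  Type 1: Context-sensitive
  Type 0: Recursively enumerable (TM)
'context-sensitive' corresponds to Type 1

1


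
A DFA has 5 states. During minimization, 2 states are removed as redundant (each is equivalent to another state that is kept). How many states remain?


Original DFA: 5 states
Redundant states removed: 2
Minimized states = original - removed
= 5 - 2
= 3

3


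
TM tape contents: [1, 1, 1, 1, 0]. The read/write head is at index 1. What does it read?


Tape: [1, 1, 1, 1, 0]
Positions: 0 1 2 3 4
Values:    1 1 1 1 0
Head at position 1
tape[1] = 1

1


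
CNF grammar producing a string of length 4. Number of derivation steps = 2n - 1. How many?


Chomsky Normal Form derivation:
String length n = 4
Each step either:
  - Splits a nonterminal into two (n-1 such steps)
  - Converts a nonterminal to terminal (n such steps)
Total = (n-1) + n = 2n - 1
= 2(4) - 1
= 8 - 1
= 7

7


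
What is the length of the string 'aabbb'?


String: 'aabbb'
Counting characters:
  'a' appears 2 time(s)
  'b' appears 3 time(s)
Total length = 2 + 3 = 5

5


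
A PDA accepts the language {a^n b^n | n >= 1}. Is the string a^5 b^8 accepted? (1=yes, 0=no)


Language requires equal numbers of a's and b's
PDA pushes for each 'a', pops for each 'b'
Number of a's = 5
Number of b's = 8
5 != 8 -> Reject

0


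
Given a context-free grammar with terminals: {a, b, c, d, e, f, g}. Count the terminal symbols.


Terminal symbols: a, b, c, d, e, f, g
Counting each: a (#1), b (#2), c (#3), d (#4), e (#5), f (#6), g (#7)
Total = 7

7


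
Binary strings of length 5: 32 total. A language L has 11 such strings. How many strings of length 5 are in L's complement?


Alphabet: {0,1}
String length: 5
Total strings of length 5 = 2^5 = 32
Strings in L = 11
Complement = total - |L|
= 32 - 11
= 21

21


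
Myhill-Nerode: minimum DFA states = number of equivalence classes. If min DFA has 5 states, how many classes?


Myhill-Nerode theorem:
Number of equivalence classes = number of states in minimal DFA
Minimal DFA states = 5
Therefore equivalence classes = 5

5


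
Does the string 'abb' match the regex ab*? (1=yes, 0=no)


Pattern: ab*
String: 'abb'
Pattern requires: exactly one 'a' followed by zero or more 'b's
First char is 'a' -> OK
Rest 'bb': all b's? Yes
Result: 1

1


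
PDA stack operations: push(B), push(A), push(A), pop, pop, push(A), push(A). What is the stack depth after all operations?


Tracing stack operations:
  push(B) -> stack = [B], depth=1
  push(A) -> stack = [B,A], depth=2
  push(A) -> stack = [B,A,A], depth=3
  pop -> removed A, stack = [B,A], depth=2
  pop -> removed A, stack = [B], depth=1
  push(A) -> stack = [B,A], depth=2
  push(A) -> stack = [B,A,A], depth=3
Final depth = 3

3


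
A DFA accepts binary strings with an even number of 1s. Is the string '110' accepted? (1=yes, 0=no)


DFA has 2 states: q_even (start, accept=yes) and q_odd
Processing string '110' character by character:
  Position 0: read '1', 1-count=1 -> q_odd
  Position 1: read '1', 1-count=2 -> q_even
  Position 2: read '0', 1-count=2 -> q_even (no change)
Final state: q_even, total 1s = 2 (even); the DFA requires an even count -> accept

1


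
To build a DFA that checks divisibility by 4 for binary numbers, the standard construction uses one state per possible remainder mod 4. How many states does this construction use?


Divisibility by 4 is tracked via the remainder mod 4: 0, 1, ..., 3
The construction assigns one state to each remainder
Number of remainders = 4

4


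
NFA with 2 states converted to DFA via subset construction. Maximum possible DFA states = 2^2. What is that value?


NFA has 2 states
Subset construction: each DFA state = subset of NFA states
Maximum subsets = 2^2
2^2 = 4

4


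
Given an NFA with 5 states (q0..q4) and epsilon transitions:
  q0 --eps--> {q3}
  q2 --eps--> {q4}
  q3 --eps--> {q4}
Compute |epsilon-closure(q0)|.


Starting from q0
Initialize closure = {q0}
Follow epsilon from q0 -> add q3
Follow epsilon from q3 -> add q4
Final closure: {q0, q3, q4}
Size = 3

3


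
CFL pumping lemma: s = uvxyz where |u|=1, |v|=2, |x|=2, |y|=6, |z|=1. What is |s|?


|s| = |u| + |v| + |x| + |y| + |z|
= 1 + 2 + 2 + 6 + 1
= 3 + 2 + 7
= 5 + 7
= 12

12


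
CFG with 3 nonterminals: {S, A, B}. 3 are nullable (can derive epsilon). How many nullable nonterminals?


Nonterminals: {S, A, B}
A nonterminal is nullable if it can derive epsilon
Counting nullable nonterminals: 3
Total nullable = 3

3


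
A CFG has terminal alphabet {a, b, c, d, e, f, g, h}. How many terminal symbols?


Terminal symbols: a, b, c, d, e, f, g, h
Counting each: a (#1), b (#2), c (#3), d (#4), e (#5), f (#6), g (#7), h (#8)
Total = 8

8


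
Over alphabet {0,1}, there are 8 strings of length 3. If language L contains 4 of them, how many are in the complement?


Alphabet: {0,1}
String length: 3
Total strings of length 3 = 2^3 = 8
Strings in L = 4
Complement = total - |L|
= 8 - 4
= 4

4


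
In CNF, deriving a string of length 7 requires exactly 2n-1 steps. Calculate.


Chomsky Normal Form derivation:
String length n = 7
Each step either:
  - Splits a nonterminal into two (n-1 such steps)
  - Converts a nonterminal to terminal (n such steps)
Total = (n-1) + n = 2n - 1
= 2(7) - 1
= 14 - 1
= 13

13


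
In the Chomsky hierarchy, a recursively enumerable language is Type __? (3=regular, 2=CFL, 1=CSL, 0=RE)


Chomsky hierarchy levels:
  Type 3: Regular (DFA/NFA/regex)
  Type 2: Context-free (PDA)
  Type 1: Context-sensitive
  Type 0: Recursively enumerable (TM)
'recursively enumerable' corresponds to Type 0

0


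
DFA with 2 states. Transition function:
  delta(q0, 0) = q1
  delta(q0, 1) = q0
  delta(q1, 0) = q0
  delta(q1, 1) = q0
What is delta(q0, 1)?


Looking up transition function:
delta(q0, 1) in the table
Row: q0, Column: 1
Result: q0

q0


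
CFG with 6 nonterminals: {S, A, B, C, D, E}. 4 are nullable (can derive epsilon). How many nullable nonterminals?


Nonterminals: {S, A, B, C, D, E}
A nonterminal is nullable if it can derive epsilon
Counting nullable nonterminals: 4
Total nullable = 4

4


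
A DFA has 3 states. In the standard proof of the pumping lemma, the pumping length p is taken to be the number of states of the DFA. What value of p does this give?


Pumping lemma for regular languages (standard proof):
Take p = |Q|, the number of DFA states.
Any string of length >= |Q| passes through |Q|+1 states while reading its first |Q| symbols,
so by pigeonhole some state repeats, giving the loop that can be pumped.
Here |Q| = 3
Therefore the proof uses p = 3

3


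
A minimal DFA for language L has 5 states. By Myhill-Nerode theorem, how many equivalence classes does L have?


Myhill-Nerode theorem:
Number of equivalence classes = number of states in minimal DFA
Minimal DFA states = 5
Therefore equivalence classes = 5

5


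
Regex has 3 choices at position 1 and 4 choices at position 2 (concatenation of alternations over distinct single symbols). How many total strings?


First group: 3 alternatives
Second group: 4 alternatives
Concatenation: each choice from group 1 pairs with each from group 2
Total = 3 x 4 = 12

12


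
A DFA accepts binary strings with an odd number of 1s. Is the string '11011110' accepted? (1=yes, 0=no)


DFA has 2 states: q_even (start, accept=no) and q_odd
Processing string '11011110' character by character:
  Position 0: read '1', 1-count=1 -> q_odd
  Position 1: read '1', 1-count=2 -> q_even
  Position 2: read '0', 1-count=2 -> q_even (no change)
  Position 3: read '1', 1-count=3 -> q_odd
  Position 4: read '1', 1-count=4 -> q_even
  Position 5: read '1', 1-count=5 -> q_odd
  Position 6: read '1', 1-count=6 -> q_even
  Position 7: read '0', 1-count=6 -> q_even (no change)
Final state: q_even, total 1s = 6 (even); the DFA requires an odd count -> reject

0


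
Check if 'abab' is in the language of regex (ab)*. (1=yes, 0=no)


Pattern: (ab)*
String: 'abab'
Pattern requires: zero or more repetitions of 'ab'
Pairs: ['ab', 'ab']
All pairs are 'ab'? Yes
Result: 1

1


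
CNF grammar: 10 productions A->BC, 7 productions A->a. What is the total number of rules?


CNF allows two rule forms:
  A -> BC (binary): 10 rules
  A -> a (terminal): 7 rules
Total = 10 + 7 = 17

17


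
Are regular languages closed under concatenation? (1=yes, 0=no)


Regular languages are closed under:
- Union (DFA product construction)
- Intersection (DFA product construction)
- Complement (swap accept/reject states)
- Concatenation (NFA construction)
- Kleene star (NFA construction)
concatenation is in this list
Therefore: closed

1


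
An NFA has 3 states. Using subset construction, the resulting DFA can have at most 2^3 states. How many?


NFA has 3 states
Subset construction: each DFA state = subset of NFA states
Maximum subsets = 2^3
2^3 = 8

8


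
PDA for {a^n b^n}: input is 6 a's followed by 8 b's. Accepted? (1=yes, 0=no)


Language requires equal numbers of a's and b's
PDA pushes for each 'a', pops for each 'b'
Number of a's = 6
Number of b's = 8
6 != 8 -> Reject

0


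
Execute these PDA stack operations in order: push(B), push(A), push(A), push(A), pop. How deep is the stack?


Tracing stack operations:
  push(B) -> stack = [B], depth=1
  push(A) -> stack = [B,A], depth=2
  push(A) -> stack = [B,A,A], depth=3
  push(A) -> stack = [B,A,A,A], depth=4
  pop -> removed A, stack = [B,A,A], depth=3
Final depth = 3

3


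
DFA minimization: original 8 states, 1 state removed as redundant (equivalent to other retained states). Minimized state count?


Original DFA: 8 states
Redundant states removed: 1
Minimized states = original - removed
= 8 - 1
= 7

7


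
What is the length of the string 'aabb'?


String: 'aabb'
Counting characters:
  'a' appears 2 time(s)
  'b' appears 2 time(s)
Total length = 2 + 2 = 4

4


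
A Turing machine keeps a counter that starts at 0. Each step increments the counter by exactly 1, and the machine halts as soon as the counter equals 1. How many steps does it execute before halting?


Counter starts at 0. Counting sequence:
  Step 1: counter = 1
Counter reached 1 -> halt
Total steps = 1

1


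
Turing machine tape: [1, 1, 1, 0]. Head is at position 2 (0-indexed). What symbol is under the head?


Tape: [1, 1, 1, 0]
Positions: 0 1 2 3
Values:    1 1 1 0
Head at position 2
tape[2] = 1

1


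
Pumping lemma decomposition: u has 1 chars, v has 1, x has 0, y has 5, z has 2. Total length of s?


|s| = |u| + |v| + |x| + |y| + |z|
= 1 + 1 + 0 + 5 + 2
= 2 + 0 + 7
= 2 + 7
= 9

9


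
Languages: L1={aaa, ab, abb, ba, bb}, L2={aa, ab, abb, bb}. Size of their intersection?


L1 = {aaa, ab, abb, ba, bb}
L2 = {aa, ab, abb, bb}
Checking each string in L1 against L2:
  'aaa': in L2? No
  'ab': in L2? Yes
  'abb': in L2? Yes
  'ba': in L2? No
  'bb': in L2? Yes
Intersection = {ab, abb, bb}
|L1 ∩ L2| = 3

3


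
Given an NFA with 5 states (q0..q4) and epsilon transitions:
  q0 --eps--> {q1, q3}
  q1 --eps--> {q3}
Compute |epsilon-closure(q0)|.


Starting from q0
Initialize closure = {q0}
Follow epsilon from q0 -> add q1
Follow epsilon from q0 -> add q3
Final closure: {q0, q1, q3}
Size = 3

3


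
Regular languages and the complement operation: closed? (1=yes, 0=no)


Regular languages are closed under all standard operations:
- Union: Yes (product construction)
- Intersection: Yes (product construction)
- Complement: Yes (swap accept/reject)
- Concatenation: Yes (NFA construction)
Operation: complement -> Closed

1


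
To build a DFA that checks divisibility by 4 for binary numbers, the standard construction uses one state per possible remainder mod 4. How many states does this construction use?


Divisibility by 4 is tracked via the remainder mod 4: 0, 1, ..., 3
The construction assigns one state to each remainder
Number of remainders = 4

4


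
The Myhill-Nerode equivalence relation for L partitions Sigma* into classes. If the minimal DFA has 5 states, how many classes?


Myhill-Nerode theorem:
Number of equivalence classes = number of states in minimal DFA
Minimal DFA states = 5
Therefore equivalence classes = 5

5


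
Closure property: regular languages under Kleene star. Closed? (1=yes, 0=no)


Regular languages are closed under:
- Union (DFA product construction)
- Intersection (DFA product construction)
- Complement (swap accept/reject states)
- Concatenation (NFA construction)
- Kleene star (NFA construction)
Kleene star is in this list
Therefore: closed

1


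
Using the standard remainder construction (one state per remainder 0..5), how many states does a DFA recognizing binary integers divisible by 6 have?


Divisibility by 6 is tracked via the remainder mod 6: 0, 1, ..., 5
The construction assigns one state to each remainder
Number of remainders = 6

6


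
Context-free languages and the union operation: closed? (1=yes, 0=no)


CFL closure properties:
  Closed under: union, concatenation, Kleene star
  NOT closed under: intersection, complement
Operation 'union' is in closed list -> Yes (closed)

1


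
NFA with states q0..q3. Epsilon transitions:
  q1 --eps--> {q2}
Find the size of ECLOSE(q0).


Starting from q0
Initialize closure = {q0}
q0 has no outgoing epsilon transitions -> nothing to add
Final closure: {q0}
Size = 1

1


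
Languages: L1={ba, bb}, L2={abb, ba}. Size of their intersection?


L1 = {ba, bb}
L2 = {abb, ba}
Checking each string in L1 against L2:
  'ba': in L2? Yes
  'bb': in L2? No
Intersection = {ba}
|L1 ∩ L2| = 1

1


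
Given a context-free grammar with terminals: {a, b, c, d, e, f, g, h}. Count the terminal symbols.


Terminal symbols: a, b, c, d, e, f, g, h
Counting each: a (#1), b (#2), c (#3), d (#4), e (#5), f (#6), g (#7), h (#8)
Total = 8

8


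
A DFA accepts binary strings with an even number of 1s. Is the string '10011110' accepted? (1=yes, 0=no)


DFA has 2 states: q_even (start, accept=yes) and q_odd
Processing string '10011110' character by character:
  Position 0: read '1', 1-count=1 -> q_odd
  Position 1: read '0', 1-count=1 -> q_odd (no change)
  Position 2: read '0', 1-count=1 -> q_odd (no change)
  Position 3: read '1', 1-count=2 -> q_even
  Position 4: read '1', 1-count=3 -> q_odd
  Position 5: read '1', 1-count=4 -> q_even
  Position 6: read '1', 1-count=5 -> q_odd
  Position 7: read '0', 1-count=5 -> q_odd (no change)
Final state: q_odd, total 1s = 5 (odd); the DFA requires an even count -> reject

0


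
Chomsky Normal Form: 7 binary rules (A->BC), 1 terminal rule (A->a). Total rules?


CNF allows two rule forms:
  A -> BC (binary): 7 rules
  A -> a (terminal): 1 rule
Total = 7 + 1 = 8

8


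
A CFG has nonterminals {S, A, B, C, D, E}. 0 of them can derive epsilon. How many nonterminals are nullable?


Nonterminals: {S, A, B, C, D, E}
A nonterminal is nullable if it can derive epsilon
Counting nullable nonterminals: 0
Total nullable = 0

0


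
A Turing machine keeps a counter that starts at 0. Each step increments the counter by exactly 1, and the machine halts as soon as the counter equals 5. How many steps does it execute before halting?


Counter starts at 0. Counting sequence:
  Step 1: counter = 1
  Step 2: counter = 2
  Step 3: counter = 3
  Step 4: counter = 4
  Step 5: counter = 5
Counter reached 5 -> halt
Total steps = 5

5


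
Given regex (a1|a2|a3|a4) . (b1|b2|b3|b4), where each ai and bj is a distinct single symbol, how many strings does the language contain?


First group: 4 alternatives
Second group: 4 alternatives
Concatenation: each choice from group 1 pairs with each from group 2
Total = 4 x 4 = 16

16


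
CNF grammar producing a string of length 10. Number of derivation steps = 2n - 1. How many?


Chomsky Normal Form derivation:
String length n = 10
Each step either:
  - Splits a nonterminal into two (n-1 such steps)
  - Converts a nonterminal to terminal (n such steps)
Total = (n-1) + n = 2n - 1
= 2(10) - 1
= 20 - 1
= 19

19


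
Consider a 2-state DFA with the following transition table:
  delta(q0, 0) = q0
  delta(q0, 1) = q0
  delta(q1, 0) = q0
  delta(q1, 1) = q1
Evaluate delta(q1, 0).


Looking up transition function:
delta(q1, 0) in the table
Row: q1, Column: 0
Result: q0

q0


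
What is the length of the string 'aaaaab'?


String: 'aaaaab'
Counting characters:
  'a' appears 5 time(s)
  'b' appears 1 time(s)
Total length = 5 + 1 = 6

6


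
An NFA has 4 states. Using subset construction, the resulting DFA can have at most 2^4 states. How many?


NFA has 4 states
Subset construction: each DFA state = subset of NFA states
Maximum subsets = 2^4
2^4 = 16

16


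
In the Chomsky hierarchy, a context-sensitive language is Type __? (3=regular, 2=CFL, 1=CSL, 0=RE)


Chomsky hierarchy levels:
  Type 3: Regular (DFA/NFA/regex)
  Type 2: Context-free (PDA)
  Type 1: Context-sensitive
  Type 0: Recursively enumerable (TM)
'context-sensitive' corresponds to Type 1

1


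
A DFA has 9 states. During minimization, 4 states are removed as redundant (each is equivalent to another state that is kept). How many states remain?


Original DFA: 9 states
Redundant states removed: 4
Minimized states = original - removed
= 9 - 4
= 5

5


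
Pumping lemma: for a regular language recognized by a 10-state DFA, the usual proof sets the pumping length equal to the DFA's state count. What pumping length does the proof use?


Pumping lemma for regular languages (standard proof):
Take p = |Q|, the number of DFA states.
Any string of length >= |Q| passes through |Q|+1 states while reading its first |Q| symbols,
so by pigeonhole some state repeats, giving the loop that can be pumped.
Here |Q| = 10
Therefore the proof uses p = 10

10


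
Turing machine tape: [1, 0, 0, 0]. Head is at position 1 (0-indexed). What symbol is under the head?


Tape: [1, 0, 0, 0]
Positions: 0 1 2 3
Values:    1 0 0 0
Head at position 1
tape[1] = 0

0


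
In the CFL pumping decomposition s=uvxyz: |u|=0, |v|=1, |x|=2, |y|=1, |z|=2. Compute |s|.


|s| = |u| + |v| + |x| + |y| + |z|
= 0 + 1 + 2 + 1 + 2
= 1 + 2 + 3
= 3 + 3
= 6

6


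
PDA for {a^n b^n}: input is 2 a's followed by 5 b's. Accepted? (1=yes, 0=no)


Language requires equal numbers of a's and b's
PDA pushes for each 'a', pops for each 'b'
Number of a's = 2
Number of b's = 5
2 != 5 -> Reject

0


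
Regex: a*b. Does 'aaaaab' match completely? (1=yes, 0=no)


Pattern: a*b
String: 'aaaaab'
Pattern requires: zero or more 'a's followed by exactly one 'b'
Found 5 leading 'a's
Remaining: 'b'
Remaining is exactly 'b' -> match
Result: 1

1


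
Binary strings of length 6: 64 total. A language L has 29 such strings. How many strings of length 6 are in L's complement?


Alphabet: {0,1}
String length: 6
Total strings of length 6 = 2^6 = 64
Strings in L = 29
Complement = total - |L|
= 64 - 29
= 35

35


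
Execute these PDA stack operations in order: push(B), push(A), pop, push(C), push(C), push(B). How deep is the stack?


Tracing stack operations:
  push(B) -> stack = [B], depth=1
  push(A) -> stack = [B,A], depth=2
  pop -> removed A, stack = [B], depth=1
  push(C) -> stack = [B,C], depth=2
  push(C) -> stack = [B,C,C], depth=3
  push(B) -> stack = [B,C,C,B], depth=4
Final depth = 4

4


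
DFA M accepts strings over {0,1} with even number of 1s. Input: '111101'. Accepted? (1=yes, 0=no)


DFA has 2 states: q_even (start, accept=yes) and q_odd
Processing string '111101' character by character:
  Position 0: read '1', 1-count=1 -> q_odd
  Position 1: read '1', 1-count=2 -> q_even
  Position 2: read '1', 1-count=3 -> q_odd
  Position 3: read '1', 1-count=4 -> q_even
  Position 4: read '0', 1-count=4 -> q_even (no change)
  Position 5: read '1', 1-count=5 -> q_odd
Final state: q_odd, total 1s = 5 (odd); the DFA requires an even count -> reject

0


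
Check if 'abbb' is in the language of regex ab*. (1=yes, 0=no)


Pattern: ab*
String: 'abbb'
Pattern requires: exactly one 'a' followed by zero or more 'b's
First char is 'a' -> OK
Rest 'bbb': all b's? Yes
Result: 1

1


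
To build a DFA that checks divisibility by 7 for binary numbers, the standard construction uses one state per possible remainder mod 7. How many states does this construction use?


Divisibility by 7 is tracked via the remainder mod 7: 0, 1, ..., 6
The construction assigns one state to each remainder
Number of remainders = 7

7


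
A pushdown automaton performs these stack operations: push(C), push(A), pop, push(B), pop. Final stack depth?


Tracing stack operations:
  push(C) -> stack = [C], depth=1
  push(A) -> stack = [C,A], depth=2
  pop -> removed A, stack = [C], depth=1
  push(B) -> stack = [C,B], depth=2
  pop -> removed B, stack = [C], depth=1
Final depth = 1

1


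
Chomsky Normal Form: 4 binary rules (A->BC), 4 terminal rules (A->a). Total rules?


CNF allows two rule forms:
  A -> BC (binary): 4 rules
  A -> a (terminal): 4 rules
Total = 4 + 4 = 8

8


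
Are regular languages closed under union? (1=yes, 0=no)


Regular languages are closed under:
- Union (DFA product construction)
- Intersection (DFA product construction)
- Complement (swap accept/reject states)
- Concatenation (NFA construction)
- Kleene star (NFA construction)
union is in this list
Therefore: closed

1


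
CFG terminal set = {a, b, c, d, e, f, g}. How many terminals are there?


Terminal symbols: a, b, c, d, e, f, g
Counting each: a (#1), b (#2), c (#3), d (#4), e (#5), f (#6), g (#7)
Total = 7

7


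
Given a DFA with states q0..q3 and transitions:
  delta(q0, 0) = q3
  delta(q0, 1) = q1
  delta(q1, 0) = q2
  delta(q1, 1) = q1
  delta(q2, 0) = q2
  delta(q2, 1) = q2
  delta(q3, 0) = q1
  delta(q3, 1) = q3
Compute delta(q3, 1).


Looking up transition function:
delta(q3, 1) in the table
Row: q3, Column: 1
Result: q3

q3


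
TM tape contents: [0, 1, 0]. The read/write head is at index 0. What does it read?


Tape: [0, 1, 0]
Positions: 0 1 2
Values:    0 1 0
Head at position 0
tape[0] = 0

0


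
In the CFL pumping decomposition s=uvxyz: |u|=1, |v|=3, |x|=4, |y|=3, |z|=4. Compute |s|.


|s| = |u| + |v| + |x| + |y| + |z|
= 1 + 3 + 4 + 3 + 4
= 4 + 4 + 7
= 8 + 7
= 15

15


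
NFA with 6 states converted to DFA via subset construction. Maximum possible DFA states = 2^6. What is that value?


NFA has 6 states
Subset construction: each DFA state = subset of NFA states
Maximum subsets = 2^6
2^6 = 64

64


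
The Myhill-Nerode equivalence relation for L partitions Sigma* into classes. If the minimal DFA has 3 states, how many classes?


Myhill-Nerode theorem:
Number of equivalence classes = number of states in minimal DFA
Minimal DFA states = 3
Therefore equivalence classes = 3

3


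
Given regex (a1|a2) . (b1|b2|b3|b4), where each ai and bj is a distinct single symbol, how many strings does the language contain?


First group: 2 alternatives
Second group: 4 alternatives
Concatenation: each choice from group 1 pairs with each from group 2
Total = 2 x 4 = 8

8


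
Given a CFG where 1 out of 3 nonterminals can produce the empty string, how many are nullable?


Nonterminals: {S, A, B}
A nonterminal is nullable if it can derive epsilon
Counting nullable nonterminals: 1
Total nullable = 1

1


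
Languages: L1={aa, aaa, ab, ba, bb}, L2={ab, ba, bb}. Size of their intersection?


L1 = {aa, aaa, ab, ba, bb}
L2 = {ab, ba, bb}
Checking each string in L1 against L2:
  'aa': in L2? No
  'aaa': in L2? No
  'ab': in L2? Yes
  'ba': in L2? Yes
  'bb': in L2? Yes
Intersection = {ab, ba, bb}
|L1 ∩ L2| = 3

3


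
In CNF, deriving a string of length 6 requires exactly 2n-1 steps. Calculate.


Chomsky Normal Form derivation:
String length n = 6
Each step either:
  - Splits a nonterminal into two (n-1 such steps)
  - Converts a nonterminal to terminal (n such steps)
Total = (n-1) + n = 2n - 1
= 2(6) - 1
= 12 - 1
= 11

11


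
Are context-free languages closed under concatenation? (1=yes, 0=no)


CFL closure properties:
  Closed under: union, concatenation, Kleene star
  NOT closed under: intersection, complement
Operation 'concatenation' is in closed list -> Yes (closed)

1


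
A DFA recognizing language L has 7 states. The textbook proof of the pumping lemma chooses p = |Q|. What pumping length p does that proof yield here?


Pumping lemma for regular languages (standard proof):
Take p = |Q|, the number of DFA states.
Any string of length >= |Q| passes through |Q|+1 states while reading its first |Q| symbols,
so by pigeonhole some state repeats, giving the loop that can be pumped.
Here |Q| = 7
Therefore the proof uses p = 7

7


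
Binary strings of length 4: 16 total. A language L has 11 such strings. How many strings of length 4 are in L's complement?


Alphabet: {0,1}
String length: 4
Total strings of length 4 = 2^4 = 16
Strings in L = 11
Complement = total - |L|
= 16 - 11
= 5

5


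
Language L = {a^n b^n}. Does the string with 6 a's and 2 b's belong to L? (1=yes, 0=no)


Language requires equal numbers of a's and b's
PDA pushes for each 'a', pops for each 'b'
Number of a's = 6
Number of b's = 2
6 != 2 -> Reject

0


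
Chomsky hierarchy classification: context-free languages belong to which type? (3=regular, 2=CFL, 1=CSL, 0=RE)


Chomsky hierarchy levels:
  Type 3: Regular (DFA/NFA/regex)
  Type 2: Context-free (PDA)
  Type 1: Context-sensitive
  Type 0: Recursively enumerable (TM)
'context-free' corresponds to Type 2

2


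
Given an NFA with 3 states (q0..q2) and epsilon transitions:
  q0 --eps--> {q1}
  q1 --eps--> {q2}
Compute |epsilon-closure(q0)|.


Starting from q0
Initialize closure = {q0}
Follow epsilon from q0 -> add q1
Follow epsilon from q1 -> add q2
Final closure: {q0, q1, q2}
Size = 3

3


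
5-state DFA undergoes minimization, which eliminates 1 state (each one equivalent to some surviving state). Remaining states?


Original DFA: 5 states
Redundant states removed: 1
Minimized states = original - removed
= 5 - 1
= 4

4


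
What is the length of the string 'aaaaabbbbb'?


String: 'aaaaabbbbb'
Counting characters:
  'a' appears 5 time(s)
  'b' appears 5 time(s)
Total length = 5 + 5 = 10

10


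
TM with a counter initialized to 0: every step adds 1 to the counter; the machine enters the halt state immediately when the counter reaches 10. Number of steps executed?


Counter starts at 0. Counting sequence:
  Step 1: counter = 1
  Step 2: counter = 2
  Step 3: counter = 3
  Step 4: counter = 4
  Step 5: counter = 5
  Step 6: counter = 6
  ...
  Step 10: counter = 10
Counter reached 10 -> halt
Total steps = 10

10


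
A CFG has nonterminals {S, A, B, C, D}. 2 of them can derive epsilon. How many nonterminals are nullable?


Nonterminals: {S, A, B, C, D}
A nonterminal is nullable if it can derive epsilon
Counting nullable nonterminals: 2
Total nullable = 2

2


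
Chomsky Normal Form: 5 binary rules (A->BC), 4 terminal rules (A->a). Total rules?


CNF allows two rule forms:
  A -> BC (binary): 5 rules
  A -> a (terminal): 4 rules
Total = 5 + 4 = 9

9


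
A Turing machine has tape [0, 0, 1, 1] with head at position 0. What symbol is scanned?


Tape: [0, 0, 1, 1]
Positions: 0 1 2 3
Values:    0 0 1 1
Head at position 0
tape[0] = 0

0


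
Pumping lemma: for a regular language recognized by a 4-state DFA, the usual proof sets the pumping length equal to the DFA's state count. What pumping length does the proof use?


Pumping lemma for regular languages (standard proof):
Take p = |Q|, the number of DFA states.
Any string of length >= |Q| passes through |Q|+1 states while reading its first |Q| symbols,
so by pigeonhole some state repeats, giving the loop that can be pumped.
Here |Q| = 4
Therefore the proof uses p = 4

4


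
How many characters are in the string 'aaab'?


String: 'aaab'
Counting characters:
  'a' appears 3 time(s)
  'b' appears 1 time(s)
Total length = 3 + 1 = 4

4


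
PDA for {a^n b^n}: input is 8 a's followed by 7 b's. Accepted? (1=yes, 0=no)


Language requires equal numbers of a's and b's
PDA pushes for each 'a', pops for each 'b'
Number of a's = 8
Number of b's = 7
8 != 7 -> Reject

0


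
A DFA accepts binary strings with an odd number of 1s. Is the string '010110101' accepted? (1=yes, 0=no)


DFA has 2 states: q_even (start, accept=no) and q_odd
Processing string '010110101' character by character:
  Position 0: read '0', 1-count=0 -> q_even (no change)
  Position 1: read '1', 1-count=1 -> q_odd
  Position 2: read '0', 1-count=1 -> q_odd (no change)
  Position 3: read '1', 1-count=2 -> q_even
  Position 4: read '1', 1-count=3 -> q_odd
  Position 5: read '0', 1-count=3 -> q_odd (no change)
  Position 6: read '1', 1-count=4 -> q_even
  Position 7: read '0', 1-count=4 -> q_even (no change)
  Position 8: read '1', 1-count=5 -> q_odd
Final state: q_odd, total 1s = 5 (odd); the DFA requires an odd count -> accept

1


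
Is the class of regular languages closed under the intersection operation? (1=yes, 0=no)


Regular languages are closed under:
- Union (DFA product construction)
- Intersection (DFA product construction)
- Complement (swap accept/reject states)
- Concatenation (NFA construction)
- Kleene star (NFA construction)
intersection is in this list
Therefore: closed

1


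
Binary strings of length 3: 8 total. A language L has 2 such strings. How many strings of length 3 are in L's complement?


Alphabet: {0,1}
String length: 3
Total strings of length 3 = 2^3 = 8
Strings in L = 2
Complement = total - |L|
= 8 - 2
= 6

6


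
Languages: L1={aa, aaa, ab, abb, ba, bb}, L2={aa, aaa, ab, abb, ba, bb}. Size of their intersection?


L1 = {aa, aaa, ab, abb, ba, bb}
L2 = {aa, aaa, ab, abb, ba, bb}
Checking each string in L1 against L2:
  'aa': in L2? Yes
  'aaa': in L2? Yes
  'ab': in L2? Yes
  'abb': in L2? Yes
  'ba': in L2? Yes
  'bb': in L2? Yes
Intersection = {aa, aaa, ab, abb, ba, bb}
|L1 ∩ L2| = 6

6


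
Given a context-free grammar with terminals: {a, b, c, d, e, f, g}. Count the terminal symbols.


Terminal symbols: a, b, c, d, e, f, g
Counting each: a (#1), b (#2), c (#3), d (#4), e (#5), f (#6), g (#7)
Total = 7

7


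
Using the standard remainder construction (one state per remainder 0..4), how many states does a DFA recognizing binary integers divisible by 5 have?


Divisibility by 5 is tracked via the remainder mod 5: 0, 1, ..., 4
The construction assigns one state to each remainder
Number of remainders = 5

5


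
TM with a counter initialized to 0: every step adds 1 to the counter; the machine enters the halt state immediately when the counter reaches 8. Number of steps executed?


Counter starts at 0. Counting sequence:
  Step 1: counter = 1
  Step 2: counter = 2
  Step 3: counter = 3
  Step 4: counter = 4
  Step 5: counter = 5
  Step 6: counter = 6
  Step 7: counter = 7
  Step 8: counter = 8
Counter reached 8 -> halt
Total steps = 8

8


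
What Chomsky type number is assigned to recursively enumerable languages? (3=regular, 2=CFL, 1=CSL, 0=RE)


Chomsky hierarchy levels:
  Type 3: Regular (DFA/NFA/regex)
  Type 2: Context-free (PDA)
  Type 1: Context-sensitive
  Type 0: Recursively enumerable (TM)
'recursively enumerable' corresponds to Type 0

0


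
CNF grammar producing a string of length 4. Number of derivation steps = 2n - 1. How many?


Chomsky Normal Form derivation:
String length n = 4
Each step either:
  - Splits a nonterminal into two (n-1 such steps)
  - Converts a nonterminal to terminal (n such steps)
Total = (n-1) + n = 2n - 1
= 2(4) - 1
= 8 - 1
= 7

7


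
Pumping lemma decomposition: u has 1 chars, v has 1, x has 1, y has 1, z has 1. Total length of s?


|s| = |u| + |v| + |x| + |y| + |z|
= 1 + 1 + 1 + 1 + 1
= 2 + 1 + 2
= 3 + 2
= 5

5


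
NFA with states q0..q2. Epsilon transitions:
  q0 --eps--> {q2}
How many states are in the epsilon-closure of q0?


Starting from q0
Initialize closure = {q0}
Follow epsilon from q0 -> add q2
Final closure: {q0, q2}
Size = 2

2


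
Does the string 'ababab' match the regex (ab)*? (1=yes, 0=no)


Pattern: (ab)*
String: 'ababab'
Pattern requires: zero or more repetitions of 'ab'
Pairs: ['ab', 'ab', 'ab']
All pairs are 'ab'? Yes
Result: 1

1


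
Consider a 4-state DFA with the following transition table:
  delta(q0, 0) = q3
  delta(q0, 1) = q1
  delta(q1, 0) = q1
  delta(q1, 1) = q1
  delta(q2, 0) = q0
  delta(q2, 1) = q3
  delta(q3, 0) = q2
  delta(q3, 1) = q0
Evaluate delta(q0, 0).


Looking up transition function:
delta(q0, 0) in the table
Row: q0, Column: 0
Result: q3

q3


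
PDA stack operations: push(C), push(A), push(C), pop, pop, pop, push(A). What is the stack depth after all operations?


Tracing stack operations:
  push(C) -> stack = [C], depth=1
  push(A) -> stack = [C,A], depth=2
  push(C) -> stack = [C,A,C], depth=3
  pop -> removed C, stack = [C,A], depth=2
  pop -> removed A, stack = [C], depth=1
  pop -> removed C, stack = [], depth=0
  push(A) -> stack = [A], depth=1
Final depth = 1

1


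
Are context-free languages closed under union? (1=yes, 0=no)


CFL closure properties:
  Closed under: union, concatenation, Kleene star
  NOT closed under: intersection, complement
Operation 'union' is in closed list -> Yes (closed)

1


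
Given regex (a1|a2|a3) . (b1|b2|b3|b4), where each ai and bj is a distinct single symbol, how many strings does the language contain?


First group: 3 alternatives
Second group: 4 alternatives
Concatenation: each choice from group 1 pairs with each from group 2
Total = 3 x 4 = 12

12


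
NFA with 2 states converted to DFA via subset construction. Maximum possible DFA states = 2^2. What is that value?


NFA has 2 states
Subset construction: each DFA state = subset of NFA states
Maximum subsets = 2^2
2^2 = 4

4


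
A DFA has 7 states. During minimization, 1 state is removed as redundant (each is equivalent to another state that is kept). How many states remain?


Original DFA: 7 states
Redundant states removed: 1
Minimized states = original - removed
= 7 - 1
= 6

6


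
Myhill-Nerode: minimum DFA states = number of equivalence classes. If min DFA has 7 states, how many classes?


Myhill-Nerode theorem:
Number of equivalence classes = number of states in minimal DFA
Minimal DFA states = 7
Therefore equivalence classes = 7

7


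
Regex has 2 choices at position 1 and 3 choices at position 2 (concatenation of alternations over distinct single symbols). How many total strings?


First group: 2 alternatives
Second group: 3 alternatives
Concatenation: each choice from group 1 pairs with each from group 2
Total = 2 x 3 = 6

6


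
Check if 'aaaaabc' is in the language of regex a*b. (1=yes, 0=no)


Pattern: a*b
String: 'aaaaabc'
Pattern requires: zero or more 'a's followed by exactly one 'b'
Found 5 leading 'a's
Remaining: 'bc'
Remaining is not 'b' -> no match
Result: 0

0


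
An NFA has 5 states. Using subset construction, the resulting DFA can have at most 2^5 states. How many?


NFA has 5 states
Subset construction: each DFA state = subset of NFA states
Maximum subsets = 2^5
2^5 = 32

32


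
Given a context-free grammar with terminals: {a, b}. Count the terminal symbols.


Terminal symbols: a, b
Counting each: a (#1), b (#2)
Total = 2

2


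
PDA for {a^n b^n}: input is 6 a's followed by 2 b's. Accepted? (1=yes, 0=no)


Language requires equal numbers of a's and b's
PDA pushes for each 'a', pops for each 'b'
Number of a's = 6
Number of b's = 2
6 != 2 -> Reject

0


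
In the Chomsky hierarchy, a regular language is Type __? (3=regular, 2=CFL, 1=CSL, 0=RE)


Chomsky hierarchy levels:
  Type 3: Regular (DFA/NFA/regex)
  Type 2: Context-free (PDA)
  Type 1: Context-sensitive
  Type 0: Recursively enumerable (TM)
'regular' corresponds to Type 3

3


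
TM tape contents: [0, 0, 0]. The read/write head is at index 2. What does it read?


Tape: [0, 0, 0]
Positions: 0 1 2
Values:    0 0 0
Head at position 2
tape[2] = 0

0


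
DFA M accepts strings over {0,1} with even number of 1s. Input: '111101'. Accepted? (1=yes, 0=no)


DFA has 2 states: q_even (start, accept=yes) and q_odd
Processing string '111101' character by character:
  Position 0: read '1', 1-count=1 -> q_odd
  Position 1: read '1', 1-count=2 -> q_even
  Position 2: read '1', 1-count=3 -> q_odd
  Position 3: read '1', 1-count=4 -> q_even
  Position 4: read '0', 1-count=4 -> q_even (no change)
  Position 5: read '1', 1-count=5 -> q_odd
Final state: q_odd, total 1s = 5 (odd); the DFA requires an even count -> reject

0


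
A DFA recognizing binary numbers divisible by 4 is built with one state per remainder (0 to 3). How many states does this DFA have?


Divisibility by 4 is tracked via the remainder mod 4: 0, 1, ..., 3
The construction assigns one state to each remainder
Number of remainders = 4

4


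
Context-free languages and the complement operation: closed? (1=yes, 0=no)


CFL closure properties:
  Closed under: union, concatenation, Kleene star
  NOT closed under: intersection, complement
Operation 'complement' is in not-closed list -> No (not closed)

0


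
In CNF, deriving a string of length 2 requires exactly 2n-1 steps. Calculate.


Chomsky Normal Form derivation:
String length n = 2
Each step either:
  - Splits a nonterminal into two (n-1 such steps)
  - Converts a nonterminal to terminal (n such steps)
Total = (n-1) + n = 2n - 1
= 2(2) - 1
= 4 - 1
= 3

3


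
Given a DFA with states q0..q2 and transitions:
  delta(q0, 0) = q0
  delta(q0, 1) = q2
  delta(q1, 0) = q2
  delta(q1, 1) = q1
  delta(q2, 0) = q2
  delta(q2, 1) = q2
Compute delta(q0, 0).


Looking up transition function:
delta(q0, 0) in the table
Row: q0, Column: 0
Result: q0

q0


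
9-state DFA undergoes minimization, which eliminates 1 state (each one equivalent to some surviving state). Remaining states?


Original DFA: 9 states
Redundant states removed: 1
Minimized states = original - removed
= 9 - 1
= 8

8


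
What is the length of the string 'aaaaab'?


String: 'aaaaab'
Counting characters:
  'a' appears 5 time(s)
  'b' appears 1 time(s)
Total length = 5 + 1 = 6

6


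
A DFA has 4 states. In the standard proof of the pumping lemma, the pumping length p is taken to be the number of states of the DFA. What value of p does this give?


Pumping lemma for regular languages (standard proof):
Take p = |Q|, the number of DFA states.
Any string of length >= |Q| passes through |Q|+1 states while reading its first |Q| symbols,
so by pigeonhole some state repeats, giving the loop that can be pumped.
Here |Q| = 4
Therefore the proof uses p = 4

4


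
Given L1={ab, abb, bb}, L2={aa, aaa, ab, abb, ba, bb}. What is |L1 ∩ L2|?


L1 = {ab, abb, bb}
L2 = {aa, aaa, ab, abb, ba, bb}
Checking each string in L1 against L2:
  'ab': in L2? Yes
  'abb': in L2? Yes
  'bb': in L2? Yes
Intersection = {ab, abb, bb}
|L1 ∩ L2| = 3

3
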